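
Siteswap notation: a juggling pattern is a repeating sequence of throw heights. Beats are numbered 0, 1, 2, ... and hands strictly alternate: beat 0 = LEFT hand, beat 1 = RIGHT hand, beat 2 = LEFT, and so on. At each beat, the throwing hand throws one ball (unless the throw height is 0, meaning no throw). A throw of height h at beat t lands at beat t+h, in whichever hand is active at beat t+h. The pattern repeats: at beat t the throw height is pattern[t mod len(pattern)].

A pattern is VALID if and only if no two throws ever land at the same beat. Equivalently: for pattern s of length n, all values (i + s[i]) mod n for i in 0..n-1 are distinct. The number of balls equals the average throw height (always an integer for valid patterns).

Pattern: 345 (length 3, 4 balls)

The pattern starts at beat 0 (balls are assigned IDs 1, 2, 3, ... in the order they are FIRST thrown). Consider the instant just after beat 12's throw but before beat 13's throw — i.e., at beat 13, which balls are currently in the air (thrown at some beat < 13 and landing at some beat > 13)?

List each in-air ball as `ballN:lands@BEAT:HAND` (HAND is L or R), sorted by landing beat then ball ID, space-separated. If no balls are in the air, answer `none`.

Beat 0 (L): throw ball1 h=3 -> lands@3:R; in-air after throw: [b1@3:R]
Beat 1 (R): throw ball2 h=4 -> lands@5:R; in-air after throw: [b1@3:R b2@5:R]
Beat 2 (L): throw ball3 h=5 -> lands@7:R; in-air after throw: [b1@3:R b2@5:R b3@7:R]
Beat 3 (R): throw ball1 h=3 -> lands@6:L; in-air after throw: [b2@5:R b1@6:L b3@7:R]
Beat 4 (L): throw ball4 h=4 -> lands@8:L; in-air after throw: [b2@5:R b1@6:L b3@7:R b4@8:L]
Beat 5 (R): throw ball2 h=5 -> lands@10:L; in-air after throw: [b1@6:L b3@7:R b4@8:L b2@10:L]
Beat 6 (L): throw ball1 h=3 -> lands@9:R; in-air after throw: [b3@7:R b4@8:L b1@9:R b2@10:L]
Beat 7 (R): throw ball3 h=4 -> lands@11:R; in-air after throw: [b4@8:L b1@9:R b2@10:L b3@11:R]
Beat 8 (L): throw ball4 h=5 -> lands@13:R; in-air after throw: [b1@9:R b2@10:L b3@11:R b4@13:R]
Beat 9 (R): throw ball1 h=3 -> lands@12:L; in-air after throw: [b2@10:L b3@11:R b1@12:L b4@13:R]
Beat 10 (L): throw ball2 h=4 -> lands@14:L; in-air after throw: [b3@11:R b1@12:L b4@13:R b2@14:L]
Beat 11 (R): throw ball3 h=5 -> lands@16:L; in-air after throw: [b1@12:L b4@13:R b2@14:L b3@16:L]
Beat 12 (L): throw ball1 h=3 -> lands@15:R; in-air after throw: [b4@13:R b2@14:L b1@15:R b3@16:L]
Beat 13 (R): throw ball4 h=4 -> lands@17:R; in-air after throw: [b2@14:L b1@15:R b3@16:L b4@17:R]

Answer: ball2:lands@14:L ball1:lands@15:R ball3:lands@16:L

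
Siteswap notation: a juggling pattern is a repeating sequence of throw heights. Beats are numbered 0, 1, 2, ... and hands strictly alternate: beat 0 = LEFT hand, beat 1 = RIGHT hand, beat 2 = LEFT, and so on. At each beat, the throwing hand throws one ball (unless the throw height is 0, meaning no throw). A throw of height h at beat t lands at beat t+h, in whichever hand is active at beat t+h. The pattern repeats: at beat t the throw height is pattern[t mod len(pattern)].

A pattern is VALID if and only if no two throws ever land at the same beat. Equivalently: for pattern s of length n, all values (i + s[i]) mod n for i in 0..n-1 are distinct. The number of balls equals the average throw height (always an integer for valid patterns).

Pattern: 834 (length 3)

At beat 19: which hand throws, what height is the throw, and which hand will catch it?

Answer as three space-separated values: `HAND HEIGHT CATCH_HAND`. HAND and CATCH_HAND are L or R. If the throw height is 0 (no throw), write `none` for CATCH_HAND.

Answer: R 3 L

Derivation:
Beat 19: 19 mod 2 = 1, so hand = R
Throw height = pattern[19 mod 3] = pattern[1] = 3
Lands at beat 19+3=22, 22 mod 2 = 0, so catch hand = L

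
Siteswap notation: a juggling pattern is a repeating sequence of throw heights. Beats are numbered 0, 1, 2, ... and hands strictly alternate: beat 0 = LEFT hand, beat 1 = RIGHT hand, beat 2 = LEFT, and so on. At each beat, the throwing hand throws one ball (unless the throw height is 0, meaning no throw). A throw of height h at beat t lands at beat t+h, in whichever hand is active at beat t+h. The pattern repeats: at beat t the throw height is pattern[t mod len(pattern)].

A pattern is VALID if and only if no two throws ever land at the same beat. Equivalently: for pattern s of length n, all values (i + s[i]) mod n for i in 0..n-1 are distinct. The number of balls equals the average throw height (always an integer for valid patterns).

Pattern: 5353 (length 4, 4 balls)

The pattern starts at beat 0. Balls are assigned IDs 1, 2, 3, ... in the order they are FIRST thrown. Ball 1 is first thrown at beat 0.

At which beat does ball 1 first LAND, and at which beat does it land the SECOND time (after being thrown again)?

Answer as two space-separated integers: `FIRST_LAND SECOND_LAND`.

Answer: 5 8

Derivation:
Beat 0 (L): throw ball1 h=5 -> lands@5:R; in-air after throw: [b1@5:R]
Beat 1 (R): throw ball2 h=3 -> lands@4:L; in-air after throw: [b2@4:L b1@5:R]
Beat 2 (L): throw ball3 h=5 -> lands@7:R; in-air after throw: [b2@4:L b1@5:R b3@7:R]
Beat 3 (R): throw ball4 h=3 -> lands@6:L; in-air after throw: [b2@4:L b1@5:R b4@6:L b3@7:R]
Beat 4 (L): throw ball2 h=5 -> lands@9:R; in-air after throw: [b1@5:R b4@6:L b3@7:R b2@9:R]
Beat 5 (R): throw ball1 h=3 -> lands@8:L; in-air after throw: [b4@6:L b3@7:R b1@8:L b2@9:R]
Beat 6 (L): throw ball4 h=5 -> lands@11:R; in-air after throw: [b3@7:R b1@8:L b2@9:R b4@11:R]
Beat 7 (R): throw ball3 h=3 -> lands@10:L; in-air after throw: [b1@8:L b2@9:R b3@10:L b4@11:R]
Beat 8 (L): throw ball1 h=5 -> lands@13:R; in-air after throw: [b2@9:R b3@10:L b4@11:R b1@13:R]
Ball 1: thrown@0 h=5 -> first land @5; rethrown@5 h=3 -> second land @8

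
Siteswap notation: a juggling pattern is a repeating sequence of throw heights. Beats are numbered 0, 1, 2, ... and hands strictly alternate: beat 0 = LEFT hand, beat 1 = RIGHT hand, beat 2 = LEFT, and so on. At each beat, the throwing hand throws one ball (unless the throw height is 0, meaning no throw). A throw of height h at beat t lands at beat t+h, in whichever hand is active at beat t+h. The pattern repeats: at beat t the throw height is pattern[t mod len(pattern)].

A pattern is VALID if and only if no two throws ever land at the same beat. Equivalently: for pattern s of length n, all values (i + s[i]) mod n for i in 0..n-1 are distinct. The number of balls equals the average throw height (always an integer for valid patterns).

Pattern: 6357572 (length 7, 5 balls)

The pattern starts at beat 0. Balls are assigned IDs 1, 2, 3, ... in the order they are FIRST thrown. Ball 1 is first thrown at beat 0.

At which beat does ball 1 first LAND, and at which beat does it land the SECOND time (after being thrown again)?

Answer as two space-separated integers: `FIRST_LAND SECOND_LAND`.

Beat 0 (L): throw ball1 h=6 -> lands@6:L; in-air after throw: [b1@6:L]
Beat 1 (R): throw ball2 h=3 -> lands@4:L; in-air after throw: [b2@4:L b1@6:L]
Beat 2 (L): throw ball3 h=5 -> lands@7:R; in-air after throw: [b2@4:L b1@6:L b3@7:R]
Beat 3 (R): throw ball4 h=7 -> lands@10:L; in-air after throw: [b2@4:L b1@6:L b3@7:R b4@10:L]
Beat 4 (L): throw ball2 h=5 -> lands@9:R; in-air after throw: [b1@6:L b3@7:R b2@9:R b4@10:L]
Beat 5 (R): throw ball5 h=7 -> lands@12:L; in-air after throw: [b1@6:L b3@7:R b2@9:R b4@10:L b5@12:L]
Beat 6 (L): throw ball1 h=2 -> lands@8:L; in-air after throw: [b3@7:R b1@8:L b2@9:R b4@10:L b5@12:L]
Beat 7 (R): throw ball3 h=6 -> lands@13:R; in-air after throw: [b1@8:L b2@9:R b4@10:L b5@12:L b3@13:R]
Beat 8 (L): throw ball1 h=3 -> lands@11:R; in-air after throw: [b2@9:R b4@10:L b1@11:R b5@12:L b3@13:R]
Ball 1: thrown@0 h=6 -> first land @6; rethrown@6 h=2 -> second land @8

Answer: 6 8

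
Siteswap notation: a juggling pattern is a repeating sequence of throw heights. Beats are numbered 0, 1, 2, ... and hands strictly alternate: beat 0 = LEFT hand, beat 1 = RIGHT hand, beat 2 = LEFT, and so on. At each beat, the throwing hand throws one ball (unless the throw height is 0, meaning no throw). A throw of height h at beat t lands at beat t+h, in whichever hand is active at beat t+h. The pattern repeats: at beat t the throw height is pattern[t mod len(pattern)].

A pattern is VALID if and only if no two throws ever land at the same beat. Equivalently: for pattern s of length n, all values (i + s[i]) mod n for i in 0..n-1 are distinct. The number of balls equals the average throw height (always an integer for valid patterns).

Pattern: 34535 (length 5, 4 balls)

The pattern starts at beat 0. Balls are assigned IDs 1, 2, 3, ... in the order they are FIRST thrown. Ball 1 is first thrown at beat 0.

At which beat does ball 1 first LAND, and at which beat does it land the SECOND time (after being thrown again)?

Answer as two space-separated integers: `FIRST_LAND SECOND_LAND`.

Answer: 3 6

Derivation:
Beat 0 (L): throw ball1 h=3 -> lands@3:R; in-air after throw: [b1@3:R]
Beat 1 (R): throw ball2 h=4 -> lands@5:R; in-air after throw: [b1@3:R b2@5:R]
Beat 2 (L): throw ball3 h=5 -> lands@7:R; in-air after throw: [b1@3:R b2@5:R b3@7:R]
Beat 3 (R): throw ball1 h=3 -> lands@6:L; in-air after throw: [b2@5:R b1@6:L b3@7:R]
Beat 4 (L): throw ball4 h=5 -> lands@9:R; in-air after throw: [b2@5:R b1@6:L b3@7:R b4@9:R]
Beat 5 (R): throw ball2 h=3 -> lands@8:L; in-air after throw: [b1@6:L b3@7:R b2@8:L b4@9:R]
Beat 6 (L): throw ball1 h=4 -> lands@10:L; in-air after throw: [b3@7:R b2@8:L b4@9:R b1@10:L]
Ball 1: thrown@0 h=3 -> first land @3; rethrown@3 h=3 -> second land @6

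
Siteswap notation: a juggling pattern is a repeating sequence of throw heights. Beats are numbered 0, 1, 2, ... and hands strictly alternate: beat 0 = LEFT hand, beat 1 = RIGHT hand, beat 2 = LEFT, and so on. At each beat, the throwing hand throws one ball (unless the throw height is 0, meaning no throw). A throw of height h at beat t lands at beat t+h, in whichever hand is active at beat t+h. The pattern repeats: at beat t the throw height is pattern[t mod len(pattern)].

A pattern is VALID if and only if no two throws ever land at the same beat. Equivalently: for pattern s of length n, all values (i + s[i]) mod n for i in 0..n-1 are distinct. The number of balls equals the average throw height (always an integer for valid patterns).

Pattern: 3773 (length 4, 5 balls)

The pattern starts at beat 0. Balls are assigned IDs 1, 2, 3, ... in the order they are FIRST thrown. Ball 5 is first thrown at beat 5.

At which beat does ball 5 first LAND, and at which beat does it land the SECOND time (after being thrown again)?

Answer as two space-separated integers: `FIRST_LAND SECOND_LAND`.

Beat 0 (L): throw ball1 h=3 -> lands@3:R; in-air after throw: [b1@3:R]
Beat 1 (R): throw ball2 h=7 -> lands@8:L; in-air after throw: [b1@3:R b2@8:L]
Beat 2 (L): throw ball3 h=7 -> lands@9:R; in-air after throw: [b1@3:R b2@8:L b3@9:R]
Beat 3 (R): throw ball1 h=3 -> lands@6:L; in-air after throw: [b1@6:L b2@8:L b3@9:R]
Beat 4 (L): throw ball4 h=3 -> lands@7:R; in-air after throw: [b1@6:L b4@7:R b2@8:L b3@9:R]
Beat 5 (R): throw ball5 h=7 -> lands@12:L; in-air after throw: [b1@6:L b4@7:R b2@8:L b3@9:R b5@12:L]
Beat 6 (L): throw ball1 h=7 -> lands@13:R; in-air after throw: [b4@7:R b2@8:L b3@9:R b5@12:L b1@13:R]
Beat 7 (R): throw ball4 h=3 -> lands@10:L; in-air after throw: [b2@8:L b3@9:R b4@10:L b5@12:L b1@13:R]
Beat 8 (L): throw ball2 h=3 -> lands@11:R; in-air after throw: [b3@9:R b4@10:L b2@11:R b5@12:L b1@13:R]
Beat 9 (R): throw ball3 h=7 -> lands@16:L; in-air after throw: [b4@10:L b2@11:R b5@12:L b1@13:R b3@16:L]
Beat 10 (L): throw ball4 h=7 -> lands@17:R; in-air after throw: [b2@11:R b5@12:L b1@13:R b3@16:L b4@17:R]
Beat 11 (R): throw ball2 h=3 -> lands@14:L; in-air after throw: [b5@12:L b1@13:R b2@14:L b3@16:L b4@17:R]
Beat 12 (L): throw ball5 h=3 -> lands@15:R; in-air after throw: [b1@13:R b2@14:L b5@15:R b3@16:L b4@17:R]
Ball 5: thrown@5 h=7 -> first land @12; rethrown@12 h=3 -> second land @15

Answer: 12 15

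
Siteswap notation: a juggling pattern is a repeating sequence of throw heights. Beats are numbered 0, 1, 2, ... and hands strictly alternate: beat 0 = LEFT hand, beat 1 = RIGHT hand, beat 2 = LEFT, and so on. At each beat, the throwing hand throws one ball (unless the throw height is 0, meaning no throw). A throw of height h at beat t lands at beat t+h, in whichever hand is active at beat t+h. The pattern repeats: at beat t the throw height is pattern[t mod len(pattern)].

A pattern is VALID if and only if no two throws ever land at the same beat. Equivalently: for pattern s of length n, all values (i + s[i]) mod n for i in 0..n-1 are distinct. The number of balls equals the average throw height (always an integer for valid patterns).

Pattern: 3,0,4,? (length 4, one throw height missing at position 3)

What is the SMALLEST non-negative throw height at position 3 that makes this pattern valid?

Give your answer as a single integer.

i=0: (0 + 3) mod 4 = 3
i=1: (1 + 0) mod 4 = 1
i=2: (2 + 4) mod 4 = 2
i=3: s[i]=? (unknown)
Known residues: [1, 2, 3]; need a permutation of 0..3, so missing residue r = 0
Need (3 + s) mod 4 = 0; smallest s = (0 - 3) mod 4 = 1

Answer: 1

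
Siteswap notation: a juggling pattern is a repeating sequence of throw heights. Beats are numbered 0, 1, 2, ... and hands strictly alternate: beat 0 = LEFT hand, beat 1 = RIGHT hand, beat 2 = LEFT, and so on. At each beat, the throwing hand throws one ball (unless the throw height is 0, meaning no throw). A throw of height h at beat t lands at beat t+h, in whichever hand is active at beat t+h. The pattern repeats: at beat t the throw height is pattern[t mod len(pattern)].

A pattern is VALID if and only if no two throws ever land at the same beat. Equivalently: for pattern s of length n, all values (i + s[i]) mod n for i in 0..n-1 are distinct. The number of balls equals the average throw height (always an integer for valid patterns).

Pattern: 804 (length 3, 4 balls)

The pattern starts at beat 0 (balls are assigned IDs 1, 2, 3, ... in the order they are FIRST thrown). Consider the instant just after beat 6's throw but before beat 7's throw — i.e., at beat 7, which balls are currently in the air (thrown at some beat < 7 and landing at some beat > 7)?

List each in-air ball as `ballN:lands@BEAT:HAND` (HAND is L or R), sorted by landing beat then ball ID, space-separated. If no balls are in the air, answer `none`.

Answer: ball1:lands@8:L ball4:lands@9:R ball3:lands@11:R ball2:lands@14:L

Derivation:
Beat 0 (L): throw ball1 h=8 -> lands@8:L; in-air after throw: [b1@8:L]
Beat 2 (L): throw ball2 h=4 -> lands@6:L; in-air after throw: [b2@6:L b1@8:L]
Beat 3 (R): throw ball3 h=8 -> lands@11:R; in-air after throw: [b2@6:L b1@8:L b3@11:R]
Beat 5 (R): throw ball4 h=4 -> lands@9:R; in-air after throw: [b2@6:L b1@8:L b4@9:R b3@11:R]
Beat 6 (L): throw ball2 h=8 -> lands@14:L; in-air after throw: [b1@8:L b4@9:R b3@11:R b2@14:L]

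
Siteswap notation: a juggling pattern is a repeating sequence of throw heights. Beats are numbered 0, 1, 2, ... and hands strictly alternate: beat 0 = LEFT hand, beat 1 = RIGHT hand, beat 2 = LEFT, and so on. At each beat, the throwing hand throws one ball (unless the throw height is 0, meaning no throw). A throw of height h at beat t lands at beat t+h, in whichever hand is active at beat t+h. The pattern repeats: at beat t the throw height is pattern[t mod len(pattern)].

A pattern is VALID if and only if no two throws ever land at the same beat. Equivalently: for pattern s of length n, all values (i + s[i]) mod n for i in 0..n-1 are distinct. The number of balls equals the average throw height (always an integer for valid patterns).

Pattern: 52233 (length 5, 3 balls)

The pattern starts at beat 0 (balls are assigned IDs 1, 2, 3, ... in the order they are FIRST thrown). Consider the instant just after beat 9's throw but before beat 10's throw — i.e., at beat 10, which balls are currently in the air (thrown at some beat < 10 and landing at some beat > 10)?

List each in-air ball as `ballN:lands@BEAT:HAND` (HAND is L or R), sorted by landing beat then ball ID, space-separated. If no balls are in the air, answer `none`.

Answer: ball2:lands@11:R ball3:lands@12:L

Derivation:
Beat 0 (L): throw ball1 h=5 -> lands@5:R; in-air after throw: [b1@5:R]
Beat 1 (R): throw ball2 h=2 -> lands@3:R; in-air after throw: [b2@3:R b1@5:R]
Beat 2 (L): throw ball3 h=2 -> lands@4:L; in-air after throw: [b2@3:R b3@4:L b1@5:R]
Beat 3 (R): throw ball2 h=3 -> lands@6:L; in-air after throw: [b3@4:L b1@5:R b2@6:L]
Beat 4 (L): throw ball3 h=3 -> lands@7:R; in-air after throw: [b1@5:R b2@6:L b3@7:R]
Beat 5 (R): throw ball1 h=5 -> lands@10:L; in-air after throw: [b2@6:L b3@7:R b1@10:L]
Beat 6 (L): throw ball2 h=2 -> lands@8:L; in-air after throw: [b3@7:R b2@8:L b1@10:L]
Beat 7 (R): throw ball3 h=2 -> lands@9:R; in-air after throw: [b2@8:L b3@9:R b1@10:L]
Beat 8 (L): throw ball2 h=3 -> lands@11:R; in-air after throw: [b3@9:R b1@10:L b2@11:R]
Beat 9 (R): throw ball3 h=3 -> lands@12:L; in-air after throw: [b1@10:L b2@11:R b3@12:L]
Beat 10 (L): throw ball1 h=5 -> lands@15:R; in-air after throw: [b2@11:R b3@12:L b1@15:R]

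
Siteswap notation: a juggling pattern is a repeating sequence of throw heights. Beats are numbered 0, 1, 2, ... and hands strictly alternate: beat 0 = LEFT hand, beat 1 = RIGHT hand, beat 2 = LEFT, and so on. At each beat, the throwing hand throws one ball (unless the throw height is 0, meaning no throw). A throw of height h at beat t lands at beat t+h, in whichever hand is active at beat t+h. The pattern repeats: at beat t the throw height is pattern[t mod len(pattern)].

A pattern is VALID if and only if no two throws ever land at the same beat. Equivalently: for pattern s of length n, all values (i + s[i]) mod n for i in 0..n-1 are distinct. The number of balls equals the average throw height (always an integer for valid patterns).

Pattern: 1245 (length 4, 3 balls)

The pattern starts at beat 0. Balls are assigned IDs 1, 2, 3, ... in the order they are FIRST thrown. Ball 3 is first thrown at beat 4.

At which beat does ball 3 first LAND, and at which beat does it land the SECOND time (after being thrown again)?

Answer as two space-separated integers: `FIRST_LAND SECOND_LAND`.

Beat 0 (L): throw ball1 h=1 -> lands@1:R; in-air after throw: [b1@1:R]
Beat 1 (R): throw ball1 h=2 -> lands@3:R; in-air after throw: [b1@3:R]
Beat 2 (L): throw ball2 h=4 -> lands@6:L; in-air after throw: [b1@3:R b2@6:L]
Beat 3 (R): throw ball1 h=5 -> lands@8:L; in-air after throw: [b2@6:L b1@8:L]
Beat 4 (L): throw ball3 h=1 -> lands@5:R; in-air after throw: [b3@5:R b2@6:L b1@8:L]
Beat 5 (R): throw ball3 h=2 -> lands@7:R; in-air after throw: [b2@6:L b3@7:R b1@8:L]
Beat 6 (L): throw ball2 h=4 -> lands@10:L; in-air after throw: [b3@7:R b1@8:L b2@10:L]
Beat 7 (R): throw ball3 h=5 -> lands@12:L; in-air after throw: [b1@8:L b2@10:L b3@12:L]
Ball 3: thrown@4 h=1 -> first land @5; rethrown@5 h=2 -> second land @7

Answer: 5 7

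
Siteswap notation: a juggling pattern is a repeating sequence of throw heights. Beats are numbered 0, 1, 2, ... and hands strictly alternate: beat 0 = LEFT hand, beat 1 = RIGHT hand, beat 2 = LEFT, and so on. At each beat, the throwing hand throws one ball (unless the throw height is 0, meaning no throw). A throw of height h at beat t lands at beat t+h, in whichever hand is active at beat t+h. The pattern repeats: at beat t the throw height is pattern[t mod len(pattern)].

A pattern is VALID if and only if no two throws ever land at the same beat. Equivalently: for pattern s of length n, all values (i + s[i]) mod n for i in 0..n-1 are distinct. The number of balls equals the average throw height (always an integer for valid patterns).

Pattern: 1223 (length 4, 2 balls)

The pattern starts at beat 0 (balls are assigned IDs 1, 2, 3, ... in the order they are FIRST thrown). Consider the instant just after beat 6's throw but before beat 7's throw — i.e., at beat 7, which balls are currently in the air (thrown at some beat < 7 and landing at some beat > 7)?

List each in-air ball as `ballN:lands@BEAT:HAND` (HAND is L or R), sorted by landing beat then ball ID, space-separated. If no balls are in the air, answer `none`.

Answer: ball1:lands@8:L

Derivation:
Beat 0 (L): throw ball1 h=1 -> lands@1:R; in-air after throw: [b1@1:R]
Beat 1 (R): throw ball1 h=2 -> lands@3:R; in-air after throw: [b1@3:R]
Beat 2 (L): throw ball2 h=2 -> lands@4:L; in-air after throw: [b1@3:R b2@4:L]
Beat 3 (R): throw ball1 h=3 -> lands@6:L; in-air after throw: [b2@4:L b1@6:L]
Beat 4 (L): throw ball2 h=1 -> lands@5:R; in-air after throw: [b2@5:R b1@6:L]
Beat 5 (R): throw ball2 h=2 -> lands@7:R; in-air after throw: [b1@6:L b2@7:R]
Beat 6 (L): throw ball1 h=2 -> lands@8:L; in-air after throw: [b2@7:R b1@8:L]
Beat 7 (R): throw ball2 h=3 -> lands@10:L; in-air after throw: [b1@8:L b2@10:L]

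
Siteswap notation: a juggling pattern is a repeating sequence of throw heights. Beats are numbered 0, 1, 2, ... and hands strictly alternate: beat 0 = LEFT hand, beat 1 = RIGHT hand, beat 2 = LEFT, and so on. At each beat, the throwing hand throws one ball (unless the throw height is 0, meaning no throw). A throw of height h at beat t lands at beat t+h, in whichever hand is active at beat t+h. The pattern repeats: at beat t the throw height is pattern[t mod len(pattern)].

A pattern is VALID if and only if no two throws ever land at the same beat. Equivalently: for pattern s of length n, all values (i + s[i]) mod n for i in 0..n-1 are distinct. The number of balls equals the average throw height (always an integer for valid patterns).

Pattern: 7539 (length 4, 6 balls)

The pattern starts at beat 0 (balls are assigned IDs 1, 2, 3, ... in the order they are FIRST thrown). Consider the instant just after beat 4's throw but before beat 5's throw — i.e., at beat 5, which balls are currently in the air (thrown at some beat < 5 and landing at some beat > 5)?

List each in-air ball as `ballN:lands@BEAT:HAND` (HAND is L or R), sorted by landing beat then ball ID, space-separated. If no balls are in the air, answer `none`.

Beat 0 (L): throw ball1 h=7 -> lands@7:R; in-air after throw: [b1@7:R]
Beat 1 (R): throw ball2 h=5 -> lands@6:L; in-air after throw: [b2@6:L b1@7:R]
Beat 2 (L): throw ball3 h=3 -> lands@5:R; in-air after throw: [b3@5:R b2@6:L b1@7:R]
Beat 3 (R): throw ball4 h=9 -> lands@12:L; in-air after throw: [b3@5:R b2@6:L b1@7:R b4@12:L]
Beat 4 (L): throw ball5 h=7 -> lands@11:R; in-air after throw: [b3@5:R b2@6:L b1@7:R b5@11:R b4@12:L]
Beat 5 (R): throw ball3 h=5 -> lands@10:L; in-air after throw: [b2@6:L b1@7:R b3@10:L b5@11:R b4@12:L]

Answer: ball2:lands@6:L ball1:lands@7:R ball5:lands@11:R ball4:lands@12:L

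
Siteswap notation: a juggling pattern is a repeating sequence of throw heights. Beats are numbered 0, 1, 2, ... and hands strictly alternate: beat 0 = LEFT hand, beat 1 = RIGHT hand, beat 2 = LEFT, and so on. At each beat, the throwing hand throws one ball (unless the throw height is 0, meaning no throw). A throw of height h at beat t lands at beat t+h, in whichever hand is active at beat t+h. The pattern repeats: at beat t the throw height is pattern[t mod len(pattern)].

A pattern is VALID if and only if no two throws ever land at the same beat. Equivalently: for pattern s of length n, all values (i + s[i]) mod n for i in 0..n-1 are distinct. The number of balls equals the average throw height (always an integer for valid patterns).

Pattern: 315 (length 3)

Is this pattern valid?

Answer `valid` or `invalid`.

i=0: (i + s[i]) mod n = (0 + 3) mod 3 = 0
i=1: (i + s[i]) mod n = (1 + 1) mod 3 = 2
i=2: (i + s[i]) mod n = (2 + 5) mod 3 = 1
Residues: [0, 2, 1], distinct: True

Answer: valid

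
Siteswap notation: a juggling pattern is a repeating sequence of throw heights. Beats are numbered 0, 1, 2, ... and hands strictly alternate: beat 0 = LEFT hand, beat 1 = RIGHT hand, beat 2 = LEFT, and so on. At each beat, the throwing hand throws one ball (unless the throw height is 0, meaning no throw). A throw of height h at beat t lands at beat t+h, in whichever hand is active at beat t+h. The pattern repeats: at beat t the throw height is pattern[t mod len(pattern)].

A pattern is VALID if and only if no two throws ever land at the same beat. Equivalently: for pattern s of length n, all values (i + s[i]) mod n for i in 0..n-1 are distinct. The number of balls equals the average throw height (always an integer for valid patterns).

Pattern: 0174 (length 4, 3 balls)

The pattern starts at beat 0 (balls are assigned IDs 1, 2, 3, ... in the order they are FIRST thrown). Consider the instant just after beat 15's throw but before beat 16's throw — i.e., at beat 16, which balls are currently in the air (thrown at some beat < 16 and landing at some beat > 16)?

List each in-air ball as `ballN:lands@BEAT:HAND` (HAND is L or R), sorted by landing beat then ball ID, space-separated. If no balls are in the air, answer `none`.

Beat 1 (R): throw ball1 h=1 -> lands@2:L; in-air after throw: [b1@2:L]
Beat 2 (L): throw ball1 h=7 -> lands@9:R; in-air after throw: [b1@9:R]
Beat 3 (R): throw ball2 h=4 -> lands@7:R; in-air after throw: [b2@7:R b1@9:R]
Beat 5 (R): throw ball3 h=1 -> lands@6:L; in-air after throw: [b3@6:L b2@7:R b1@9:R]
Beat 6 (L): throw ball3 h=7 -> lands@13:R; in-air after throw: [b2@7:R b1@9:R b3@13:R]
Beat 7 (R): throw ball2 h=4 -> lands@11:R; in-air after throw: [b1@9:R b2@11:R b3@13:R]
Beat 9 (R): throw ball1 h=1 -> lands@10:L; in-air after throw: [b1@10:L b2@11:R b3@13:R]
Beat 10 (L): throw ball1 h=7 -> lands@17:R; in-air after throw: [b2@11:R b3@13:R b1@17:R]
Beat 11 (R): throw ball2 h=4 -> lands@15:R; in-air after throw: [b3@13:R b2@15:R b1@17:R]
Beat 13 (R): throw ball3 h=1 -> lands@14:L; in-air after throw: [b3@14:L b2@15:R b1@17:R]
Beat 14 (L): throw ball3 h=7 -> lands@21:R; in-air after throw: [b2@15:R b1@17:R b3@21:R]
Beat 15 (R): throw ball2 h=4 -> lands@19:R; in-air after throw: [b1@17:R b2@19:R b3@21:R]

Answer: ball1:lands@17:R ball2:lands@19:R ball3:lands@21:R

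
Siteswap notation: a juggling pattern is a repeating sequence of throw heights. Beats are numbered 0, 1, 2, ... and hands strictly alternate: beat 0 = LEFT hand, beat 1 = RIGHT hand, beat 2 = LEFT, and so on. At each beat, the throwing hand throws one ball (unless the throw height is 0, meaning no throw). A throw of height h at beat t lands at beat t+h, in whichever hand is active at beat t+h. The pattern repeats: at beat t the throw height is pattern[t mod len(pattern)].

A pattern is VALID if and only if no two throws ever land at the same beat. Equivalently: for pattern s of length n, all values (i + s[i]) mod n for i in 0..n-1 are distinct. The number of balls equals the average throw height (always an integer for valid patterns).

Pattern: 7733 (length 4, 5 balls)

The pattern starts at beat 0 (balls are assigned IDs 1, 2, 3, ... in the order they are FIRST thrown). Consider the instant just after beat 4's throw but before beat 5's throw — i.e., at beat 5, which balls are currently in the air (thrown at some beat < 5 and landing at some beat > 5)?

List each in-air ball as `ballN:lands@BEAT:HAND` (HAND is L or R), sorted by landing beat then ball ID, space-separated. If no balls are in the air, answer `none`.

Beat 0 (L): throw ball1 h=7 -> lands@7:R; in-air after throw: [b1@7:R]
Beat 1 (R): throw ball2 h=7 -> lands@8:L; in-air after throw: [b1@7:R b2@8:L]
Beat 2 (L): throw ball3 h=3 -> lands@5:R; in-air after throw: [b3@5:R b1@7:R b2@8:L]
Beat 3 (R): throw ball4 h=3 -> lands@6:L; in-air after throw: [b3@5:R b4@6:L b1@7:R b2@8:L]
Beat 4 (L): throw ball5 h=7 -> lands@11:R; in-air after throw: [b3@5:R b4@6:L b1@7:R b2@8:L b5@11:R]
Beat 5 (R): throw ball3 h=7 -> lands@12:L; in-air after throw: [b4@6:L b1@7:R b2@8:L b5@11:R b3@12:L]

Answer: ball4:lands@6:L ball1:lands@7:R ball2:lands@8:L ball5:lands@11:R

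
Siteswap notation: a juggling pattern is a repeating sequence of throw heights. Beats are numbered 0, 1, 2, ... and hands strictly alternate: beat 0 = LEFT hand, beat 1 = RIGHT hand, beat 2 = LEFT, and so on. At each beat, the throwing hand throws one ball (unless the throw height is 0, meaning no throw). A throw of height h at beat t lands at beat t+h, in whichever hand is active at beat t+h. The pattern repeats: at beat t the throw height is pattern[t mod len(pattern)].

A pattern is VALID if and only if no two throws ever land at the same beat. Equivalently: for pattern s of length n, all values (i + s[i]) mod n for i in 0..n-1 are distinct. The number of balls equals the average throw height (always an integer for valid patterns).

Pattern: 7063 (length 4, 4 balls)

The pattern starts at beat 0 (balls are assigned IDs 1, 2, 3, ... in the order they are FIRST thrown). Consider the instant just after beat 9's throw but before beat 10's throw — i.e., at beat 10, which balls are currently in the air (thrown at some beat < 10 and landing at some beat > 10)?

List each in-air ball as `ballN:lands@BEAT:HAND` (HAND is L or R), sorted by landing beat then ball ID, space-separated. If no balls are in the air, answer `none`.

Answer: ball4:lands@11:R ball3:lands@12:L ball2:lands@15:R

Derivation:
Beat 0 (L): throw ball1 h=7 -> lands@7:R; in-air after throw: [b1@7:R]
Beat 2 (L): throw ball2 h=6 -> lands@8:L; in-air after throw: [b1@7:R b2@8:L]
Beat 3 (R): throw ball3 h=3 -> lands@6:L; in-air after throw: [b3@6:L b1@7:R b2@8:L]
Beat 4 (L): throw ball4 h=7 -> lands@11:R; in-air after throw: [b3@6:L b1@7:R b2@8:L b4@11:R]
Beat 6 (L): throw ball3 h=6 -> lands@12:L; in-air after throw: [b1@7:R b2@8:L b4@11:R b3@12:L]
Beat 7 (R): throw ball1 h=3 -> lands@10:L; in-air after throw: [b2@8:L b1@10:L b4@11:R b3@12:L]
Beat 8 (L): throw ball2 h=7 -> lands@15:R; in-air after throw: [b1@10:L b4@11:R b3@12:L b2@15:R]
Beat 10 (L): throw ball1 h=6 -> lands@16:L; in-air after throw: [b4@11:R b3@12:L b2@15:R b1@16:L]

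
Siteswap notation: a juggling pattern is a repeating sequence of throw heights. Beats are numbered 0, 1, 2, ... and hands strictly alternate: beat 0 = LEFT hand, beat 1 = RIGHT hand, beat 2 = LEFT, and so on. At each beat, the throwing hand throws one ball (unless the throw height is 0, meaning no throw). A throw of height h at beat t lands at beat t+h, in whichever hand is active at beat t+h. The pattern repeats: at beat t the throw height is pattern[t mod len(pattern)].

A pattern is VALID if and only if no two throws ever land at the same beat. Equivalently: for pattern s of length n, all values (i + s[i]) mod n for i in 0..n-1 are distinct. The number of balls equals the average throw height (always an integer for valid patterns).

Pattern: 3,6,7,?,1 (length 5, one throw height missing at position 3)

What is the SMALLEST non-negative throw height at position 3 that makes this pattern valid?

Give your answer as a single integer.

Answer: 3

Derivation:
i=0: (0 + 3) mod 5 = 3
i=1: (1 + 6) mod 5 = 2
i=2: (2 + 7) mod 5 = 4
i=3: s[i]=? (unknown)
i=4: (4 + 1) mod 5 = 0
Known residues: [0, 2, 3, 4]; need a permutation of 0..4, so missing residue r = 1
Need (3 + s) mod 5 = 1; smallest s = (1 - 3) mod 5 = 3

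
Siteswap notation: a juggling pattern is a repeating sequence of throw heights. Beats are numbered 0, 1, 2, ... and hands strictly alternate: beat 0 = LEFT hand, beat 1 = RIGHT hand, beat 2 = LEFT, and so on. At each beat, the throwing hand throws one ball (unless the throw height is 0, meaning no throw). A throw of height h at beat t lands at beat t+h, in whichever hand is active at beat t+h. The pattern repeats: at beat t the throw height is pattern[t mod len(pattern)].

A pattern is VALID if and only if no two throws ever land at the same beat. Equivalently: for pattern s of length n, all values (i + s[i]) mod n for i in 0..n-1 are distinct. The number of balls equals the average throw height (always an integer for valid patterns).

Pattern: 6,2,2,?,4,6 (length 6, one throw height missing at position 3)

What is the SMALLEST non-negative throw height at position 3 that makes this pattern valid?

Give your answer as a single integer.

i=0: (0 + 6) mod 6 = 0
i=1: (1 + 2) mod 6 = 3
i=2: (2 + 2) mod 6 = 4
i=3: s[i]=? (unknown)
i=4: (4 + 4) mod 6 = 2
i=5: (5 + 6) mod 6 = 5
Known residues: [0, 2, 3, 4, 5]; need a permutation of 0..5, so missing residue r = 1
Need (3 + s) mod 6 = 1; smallest s = (1 - 3) mod 6 = 4

Answer: 4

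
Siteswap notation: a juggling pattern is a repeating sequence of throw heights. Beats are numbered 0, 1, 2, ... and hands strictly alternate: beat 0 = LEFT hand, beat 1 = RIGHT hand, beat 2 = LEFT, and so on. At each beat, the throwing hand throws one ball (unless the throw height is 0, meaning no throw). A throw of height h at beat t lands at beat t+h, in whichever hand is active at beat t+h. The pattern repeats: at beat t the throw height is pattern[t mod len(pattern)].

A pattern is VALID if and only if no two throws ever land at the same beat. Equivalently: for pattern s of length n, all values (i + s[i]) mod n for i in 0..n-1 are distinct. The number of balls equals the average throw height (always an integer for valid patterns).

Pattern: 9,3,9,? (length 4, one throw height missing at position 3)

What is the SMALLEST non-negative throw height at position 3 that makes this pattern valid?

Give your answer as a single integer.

Answer: 3

Derivation:
i=0: (0 + 9) mod 4 = 1
i=1: (1 + 3) mod 4 = 0
i=2: (2 + 9) mod 4 = 3
i=3: s[i]=? (unknown)
Known residues: [0, 1, 3]; need a permutation of 0..3, so missing residue r = 2
Need (3 + s) mod 4 = 2; smallest s = (2 - 3) mod 4 = 3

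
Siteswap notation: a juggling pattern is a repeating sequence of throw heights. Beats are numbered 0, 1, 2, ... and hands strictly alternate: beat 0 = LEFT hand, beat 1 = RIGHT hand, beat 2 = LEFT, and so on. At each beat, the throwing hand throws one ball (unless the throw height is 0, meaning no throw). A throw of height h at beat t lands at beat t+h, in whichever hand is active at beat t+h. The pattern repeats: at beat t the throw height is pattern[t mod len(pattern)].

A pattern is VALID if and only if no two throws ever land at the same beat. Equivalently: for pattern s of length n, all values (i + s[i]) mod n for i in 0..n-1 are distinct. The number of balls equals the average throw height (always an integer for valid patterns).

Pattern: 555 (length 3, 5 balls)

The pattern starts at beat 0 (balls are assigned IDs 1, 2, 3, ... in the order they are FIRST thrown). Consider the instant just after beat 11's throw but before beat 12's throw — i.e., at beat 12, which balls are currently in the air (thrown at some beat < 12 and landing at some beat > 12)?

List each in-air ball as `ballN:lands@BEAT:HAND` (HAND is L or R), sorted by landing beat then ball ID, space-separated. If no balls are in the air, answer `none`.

Answer: ball4:lands@13:R ball5:lands@14:L ball1:lands@15:R ball2:lands@16:L

Derivation:
Beat 0 (L): throw ball1 h=5 -> lands@5:R; in-air after throw: [b1@5:R]
Beat 1 (R): throw ball2 h=5 -> lands@6:L; in-air after throw: [b1@5:R b2@6:L]
Beat 2 (L): throw ball3 h=5 -> lands@7:R; in-air after throw: [b1@5:R b2@6:L b3@7:R]
Beat 3 (R): throw ball4 h=5 -> lands@8:L; in-air after throw: [b1@5:R b2@6:L b3@7:R b4@8:L]
Beat 4 (L): throw ball5 h=5 -> lands@9:R; in-air after throw: [b1@5:R b2@6:L b3@7:R b4@8:L b5@9:R]
Beat 5 (R): throw ball1 h=5 -> lands@10:L; in-air after throw: [b2@6:L b3@7:R b4@8:L b5@9:R b1@10:L]
Beat 6 (L): throw ball2 h=5 -> lands@11:R; in-air after throw: [b3@7:R b4@8:L b5@9:R b1@10:L b2@11:R]
Beat 7 (R): throw ball3 h=5 -> lands@12:L; in-air after throw: [b4@8:L b5@9:R b1@10:L b2@11:R b3@12:L]
Beat 8 (L): throw ball4 h=5 -> lands@13:R; in-air after throw: [b5@9:R b1@10:L b2@11:R b3@12:L b4@13:R]
Beat 9 (R): throw ball5 h=5 -> lands@14:L; in-air after throw: [b1@10:L b2@11:R b3@12:L b4@13:R b5@14:L]
Beat 10 (L): throw ball1 h=5 -> lands@15:R; in-air after throw: [b2@11:R b3@12:L b4@13:R b5@14:L b1@15:R]
Beat 11 (R): throw ball2 h=5 -> lands@16:L; in-air after throw: [b3@12:L b4@13:R b5@14:L b1@15:R b2@16:L]
Beat 12 (L): throw ball3 h=5 -> lands@17:R; in-air after throw: [b4@13:R b5@14:L b1@15:R b2@16:L b3@17:R]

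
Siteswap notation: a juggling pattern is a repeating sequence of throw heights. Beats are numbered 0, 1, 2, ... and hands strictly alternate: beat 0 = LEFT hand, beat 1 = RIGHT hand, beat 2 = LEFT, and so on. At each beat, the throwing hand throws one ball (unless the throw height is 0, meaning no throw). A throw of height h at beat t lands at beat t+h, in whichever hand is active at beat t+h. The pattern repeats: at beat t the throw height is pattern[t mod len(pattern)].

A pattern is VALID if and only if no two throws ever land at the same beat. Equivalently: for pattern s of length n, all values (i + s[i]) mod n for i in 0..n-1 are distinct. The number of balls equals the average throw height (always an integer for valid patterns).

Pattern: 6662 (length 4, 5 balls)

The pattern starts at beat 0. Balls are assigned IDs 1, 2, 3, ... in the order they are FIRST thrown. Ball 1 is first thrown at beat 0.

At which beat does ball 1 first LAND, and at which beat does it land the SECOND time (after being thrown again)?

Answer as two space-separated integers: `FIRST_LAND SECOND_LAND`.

Beat 0 (L): throw ball1 h=6 -> lands@6:L; in-air after throw: [b1@6:L]
Beat 1 (R): throw ball2 h=6 -> lands@7:R; in-air after throw: [b1@6:L b2@7:R]
Beat 2 (L): throw ball3 h=6 -> lands@8:L; in-air after throw: [b1@6:L b2@7:R b3@8:L]
Beat 3 (R): throw ball4 h=2 -> lands@5:R; in-air after throw: [b4@5:R b1@6:L b2@7:R b3@8:L]
Beat 4 (L): throw ball5 h=6 -> lands@10:L; in-air after throw: [b4@5:R b1@6:L b2@7:R b3@8:L b5@10:L]
Beat 5 (R): throw ball4 h=6 -> lands@11:R; in-air after throw: [b1@6:L b2@7:R b3@8:L b5@10:L b4@11:R]
Beat 6 (L): throw ball1 h=6 -> lands@12:L; in-air after throw: [b2@7:R b3@8:L b5@10:L b4@11:R b1@12:L]
Beat 7 (R): throw ball2 h=2 -> lands@9:R; in-air after throw: [b3@8:L b2@9:R b5@10:L b4@11:R b1@12:L]
Beat 8 (L): throw ball3 h=6 -> lands@14:L; in-air after throw: [b2@9:R b5@10:L b4@11:R b1@12:L b3@14:L]
Beat 9 (R): throw ball2 h=6 -> lands@15:R; in-air after throw: [b5@10:L b4@11:R b1@12:L b3@14:L b2@15:R]
Beat 10 (L): throw ball5 h=6 -> lands@16:L; in-air after throw: [b4@11:R b1@12:L b3@14:L b2@15:R b5@16:L]
Beat 11 (R): throw ball4 h=2 -> lands@13:R; in-air after throw: [b1@12:L b4@13:R b3@14:L b2@15:R b5@16:L]
Beat 12 (L): throw ball1 h=6 -> lands@18:L; in-air after throw: [b4@13:R b3@14:L b2@15:R b5@16:L b1@18:L]
Ball 1: thrown@0 h=6 -> first land @6; rethrown@6 h=6 -> second land @12

Answer: 6 12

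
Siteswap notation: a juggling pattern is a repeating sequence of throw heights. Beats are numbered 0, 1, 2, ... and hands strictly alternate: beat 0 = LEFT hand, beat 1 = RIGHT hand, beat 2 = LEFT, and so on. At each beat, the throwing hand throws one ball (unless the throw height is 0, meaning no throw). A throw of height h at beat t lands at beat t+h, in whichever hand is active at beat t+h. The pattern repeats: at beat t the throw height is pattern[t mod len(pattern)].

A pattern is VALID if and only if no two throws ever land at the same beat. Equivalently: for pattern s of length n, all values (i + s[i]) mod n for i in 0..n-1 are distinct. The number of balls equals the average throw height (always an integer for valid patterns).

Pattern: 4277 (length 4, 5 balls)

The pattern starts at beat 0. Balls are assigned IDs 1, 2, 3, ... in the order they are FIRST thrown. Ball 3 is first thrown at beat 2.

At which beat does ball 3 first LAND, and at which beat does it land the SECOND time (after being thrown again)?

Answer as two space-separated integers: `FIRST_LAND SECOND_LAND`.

Beat 0 (L): throw ball1 h=4 -> lands@4:L; in-air after throw: [b1@4:L]
Beat 1 (R): throw ball2 h=2 -> lands@3:R; in-air after throw: [b2@3:R b1@4:L]
Beat 2 (L): throw ball3 h=7 -> lands@9:R; in-air after throw: [b2@3:R b1@4:L b3@9:R]
Beat 3 (R): throw ball2 h=7 -> lands@10:L; in-air after throw: [b1@4:L b3@9:R b2@10:L]
Beat 4 (L): throw ball1 h=4 -> lands@8:L; in-air after throw: [b1@8:L b3@9:R b2@10:L]
Beat 5 (R): throw ball4 h=2 -> lands@7:R; in-air after throw: [b4@7:R b1@8:L b3@9:R b2@10:L]
Beat 6 (L): throw ball5 h=7 -> lands@13:R; in-air after throw: [b4@7:R b1@8:L b3@9:R b2@10:L b5@13:R]
Beat 7 (R): throw ball4 h=7 -> lands@14:L; in-air after throw: [b1@8:L b3@9:R b2@10:L b5@13:R b4@14:L]
Beat 8 (L): throw ball1 h=4 -> lands@12:L; in-air after throw: [b3@9:R b2@10:L b1@12:L b5@13:R b4@14:L]
Beat 9 (R): throw ball3 h=2 -> lands@11:R; in-air after throw: [b2@10:L b3@11:R b1@12:L b5@13:R b4@14:L]
Beat 10 (L): throw ball2 h=7 -> lands@17:R; in-air after throw: [b3@11:R b1@12:L b5@13:R b4@14:L b2@17:R]
Beat 11 (R): throw ball3 h=7 -> lands@18:L; in-air after throw: [b1@12:L b5@13:R b4@14:L b2@17:R b3@18:L]
Ball 3: thrown@2 h=7 -> first land @9; rethrown@9 h=2 -> second land @11

Answer: 9 11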